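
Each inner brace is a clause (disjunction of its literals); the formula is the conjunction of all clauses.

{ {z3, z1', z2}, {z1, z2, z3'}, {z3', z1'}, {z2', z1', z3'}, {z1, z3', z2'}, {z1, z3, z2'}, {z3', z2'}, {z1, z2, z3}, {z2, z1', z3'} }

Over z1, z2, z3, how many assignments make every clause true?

There are 2^3 = 8 truth assignments over (z1, z2, z3).
Check each against the 9 clauses (columns in the order z1, z2, z3):
  F F F  ✗ fails (z1 + z2 + z3)
  F F T  ✗ fails (z1 + z2 + z3')
  F T F  ✗ fails (z1 + z3 + z2')
  F T T  ✗ fails (z1 + z3' + z2')
  T F F  ✗ fails (z3 + z1' + z2)
  T F T  ✗ fails (z3' + z1')
  T T F  ✓ satisfies all
  T T T  ✗ fails (z3' + z1')
1 of the 8 rows is a model.

1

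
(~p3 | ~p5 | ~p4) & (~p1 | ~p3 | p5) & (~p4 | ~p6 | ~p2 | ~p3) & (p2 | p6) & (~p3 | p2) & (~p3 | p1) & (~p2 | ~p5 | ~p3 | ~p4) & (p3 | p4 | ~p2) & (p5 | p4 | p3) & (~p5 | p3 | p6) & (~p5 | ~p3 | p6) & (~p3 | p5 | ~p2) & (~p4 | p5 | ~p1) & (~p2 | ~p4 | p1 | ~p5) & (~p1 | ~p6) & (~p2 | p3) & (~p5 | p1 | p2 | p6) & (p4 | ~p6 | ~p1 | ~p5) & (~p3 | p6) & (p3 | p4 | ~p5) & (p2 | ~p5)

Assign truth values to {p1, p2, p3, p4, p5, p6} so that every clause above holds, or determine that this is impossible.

Suppose p2 = 0.
Unit clause (p6) forces p6 = 1.
Unit clause (~p3) forces p3 = 0.
Unit clause (~p1) forces p1 = 0.
Unit clause (~p5) forces p5 = 0.
Unit clause (p4) forces p4 = 1.
Every clause now holds.

p1 ↦ 0; p2 ↦ 0; p3 ↦ 0; p4 ↦ 1; p5 ↦ 0; p6 ↦ 1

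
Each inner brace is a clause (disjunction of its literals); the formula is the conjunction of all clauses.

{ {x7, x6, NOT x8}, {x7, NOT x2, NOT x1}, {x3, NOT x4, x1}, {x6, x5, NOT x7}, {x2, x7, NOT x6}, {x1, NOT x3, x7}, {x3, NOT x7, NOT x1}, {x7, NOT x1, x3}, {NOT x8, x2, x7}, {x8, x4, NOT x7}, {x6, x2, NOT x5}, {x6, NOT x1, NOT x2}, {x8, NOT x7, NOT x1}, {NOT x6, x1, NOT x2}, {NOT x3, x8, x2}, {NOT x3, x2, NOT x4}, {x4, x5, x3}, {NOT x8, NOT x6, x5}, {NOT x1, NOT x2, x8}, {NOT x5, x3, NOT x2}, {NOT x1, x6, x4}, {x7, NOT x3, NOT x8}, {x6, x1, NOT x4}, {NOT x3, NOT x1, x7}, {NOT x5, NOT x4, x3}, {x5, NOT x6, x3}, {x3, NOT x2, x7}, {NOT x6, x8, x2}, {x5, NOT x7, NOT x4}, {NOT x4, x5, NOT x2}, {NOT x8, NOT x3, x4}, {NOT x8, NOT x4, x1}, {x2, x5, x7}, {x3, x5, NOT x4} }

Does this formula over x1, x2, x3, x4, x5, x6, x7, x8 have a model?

Yes

Suppose x7 = true.
Suppose x6 = true.
Suppose x3 = true.
Suppose x8 = true.
(x5) alone gives x5 = true.
(x4) alone gives x4 = true.
(x2) alone gives x2 = true.
(x1) alone gives x1 = true.
This assignment satisfies each clause.
A satisfying assignment: x1=true; x2=true; x3=true; x4=true; x5=true; x6=true; x7=true; x8=true.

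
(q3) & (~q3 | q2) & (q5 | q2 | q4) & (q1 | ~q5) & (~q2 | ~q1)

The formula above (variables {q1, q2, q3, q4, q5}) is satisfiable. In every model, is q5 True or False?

False

Suppose q5 = 1.
(q3) alone gives q3 = 1.
(q2) alone gives q2 = 1.
(q1) alone gives q1 = 1.
Now (~q1) is unsatisfied and unit — conflict.
So every satisfying assignment has q5 = False.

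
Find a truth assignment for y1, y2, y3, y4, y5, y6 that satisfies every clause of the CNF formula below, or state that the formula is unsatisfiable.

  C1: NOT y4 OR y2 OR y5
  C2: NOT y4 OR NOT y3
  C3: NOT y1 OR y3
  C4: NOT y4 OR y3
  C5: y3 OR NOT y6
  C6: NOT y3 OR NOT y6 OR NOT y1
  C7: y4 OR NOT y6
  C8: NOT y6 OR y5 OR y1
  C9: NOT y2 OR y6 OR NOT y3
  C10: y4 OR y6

UNSATISFIABLE

Try y4 = false.
The clause (NOT y6) is unit, so y6 = false.
But (y6) is also a unit clause — contradiction.
Backtrack on y4: now try y4 = true.
The clause (NOT y3) is unit, so y3 = false.
But (y3) is also a unit clause — contradiction.
Both values of y4 lead to a conflict.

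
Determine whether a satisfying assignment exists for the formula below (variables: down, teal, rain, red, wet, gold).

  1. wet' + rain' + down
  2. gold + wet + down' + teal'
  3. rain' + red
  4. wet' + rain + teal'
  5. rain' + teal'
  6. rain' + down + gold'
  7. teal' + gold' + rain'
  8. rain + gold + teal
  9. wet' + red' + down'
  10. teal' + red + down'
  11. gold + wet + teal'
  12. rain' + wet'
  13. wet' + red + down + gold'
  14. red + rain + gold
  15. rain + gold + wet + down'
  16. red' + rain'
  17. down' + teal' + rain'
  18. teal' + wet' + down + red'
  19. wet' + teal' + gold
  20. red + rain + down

Yes

Suppose rain = 0.
Suppose wet = 1.
(teal') alone gives teal = 0.
(gold) alone gives gold = 1.
Suppose red = 1.
(down') alone gives down = 0.
This assignment satisfies each clause.
A satisfying assignment: down: 0, teal: 0, rain: 0, red: 1, wet: 1, gold: 1.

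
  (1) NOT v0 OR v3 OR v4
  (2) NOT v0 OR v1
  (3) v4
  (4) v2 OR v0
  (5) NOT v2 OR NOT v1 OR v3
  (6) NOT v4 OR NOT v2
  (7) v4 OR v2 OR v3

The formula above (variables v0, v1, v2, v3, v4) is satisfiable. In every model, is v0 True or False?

Suppose v0 = false.
(v4) alone gives v4 = true.
(v2) alone gives v2 = true.
But (NOT v2) is also a unit clause — contradiction.
So every satisfying assignment has v0 = True.

True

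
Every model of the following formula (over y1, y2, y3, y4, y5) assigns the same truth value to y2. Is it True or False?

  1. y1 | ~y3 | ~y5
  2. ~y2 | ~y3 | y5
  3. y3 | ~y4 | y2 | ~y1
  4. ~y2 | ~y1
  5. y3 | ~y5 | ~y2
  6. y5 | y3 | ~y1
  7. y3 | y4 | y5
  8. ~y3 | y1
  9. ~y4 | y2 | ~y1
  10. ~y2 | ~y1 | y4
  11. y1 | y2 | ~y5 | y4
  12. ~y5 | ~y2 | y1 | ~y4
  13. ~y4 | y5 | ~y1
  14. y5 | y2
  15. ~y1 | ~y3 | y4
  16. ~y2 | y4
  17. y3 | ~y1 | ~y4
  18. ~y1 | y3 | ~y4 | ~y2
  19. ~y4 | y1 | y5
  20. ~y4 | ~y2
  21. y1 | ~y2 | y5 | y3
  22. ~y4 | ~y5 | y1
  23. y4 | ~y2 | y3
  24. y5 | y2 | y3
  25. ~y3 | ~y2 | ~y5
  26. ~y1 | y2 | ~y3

False

Suppose y2 = 1.
From the singleton clause (~y1), y1 = 0.
From the singleton clause (~y3), y3 = 0.
From the singleton clause (~y5), y5 = 0.
But (y5) is also a unit clause — contradiction.
So every satisfying assignment has y2 = False.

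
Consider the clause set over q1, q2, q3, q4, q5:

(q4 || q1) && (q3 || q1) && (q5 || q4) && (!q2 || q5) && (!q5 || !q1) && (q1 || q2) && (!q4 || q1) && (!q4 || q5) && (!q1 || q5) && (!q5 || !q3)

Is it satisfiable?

No

Suppose q4 = true.
From the singleton clause (q1), q1 = true.
From the singleton clause (!q5), q5 = false.
But (q5) is also a unit clause — contradiction.
That branch fails; take q4 = false instead.
From the singleton clause (q1), q1 = true.
From the singleton clause (q5), q5 = true.
But (!q5) is also a unit clause — contradiction.
Either choice for q4 ends in contradiction.
No assignment satisfies every clause.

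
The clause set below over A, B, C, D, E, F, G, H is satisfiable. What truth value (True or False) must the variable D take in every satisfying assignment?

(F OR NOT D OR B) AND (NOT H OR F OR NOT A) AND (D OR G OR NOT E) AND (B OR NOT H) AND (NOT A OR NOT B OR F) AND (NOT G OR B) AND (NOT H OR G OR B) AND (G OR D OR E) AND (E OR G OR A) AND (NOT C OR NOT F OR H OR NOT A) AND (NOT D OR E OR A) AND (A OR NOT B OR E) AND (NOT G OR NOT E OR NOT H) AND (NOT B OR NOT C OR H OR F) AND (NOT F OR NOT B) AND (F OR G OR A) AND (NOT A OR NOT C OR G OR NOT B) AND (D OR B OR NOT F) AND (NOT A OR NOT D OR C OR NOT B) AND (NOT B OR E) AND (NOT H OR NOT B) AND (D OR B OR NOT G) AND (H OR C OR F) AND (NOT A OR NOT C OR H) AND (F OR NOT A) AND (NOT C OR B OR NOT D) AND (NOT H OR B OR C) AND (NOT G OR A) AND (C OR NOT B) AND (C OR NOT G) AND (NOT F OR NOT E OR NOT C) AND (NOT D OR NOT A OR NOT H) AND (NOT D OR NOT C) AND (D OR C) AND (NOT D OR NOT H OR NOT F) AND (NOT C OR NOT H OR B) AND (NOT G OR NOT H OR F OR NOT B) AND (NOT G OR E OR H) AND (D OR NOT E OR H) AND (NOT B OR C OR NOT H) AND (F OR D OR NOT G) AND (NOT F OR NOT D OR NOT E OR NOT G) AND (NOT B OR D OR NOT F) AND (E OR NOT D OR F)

True

Suppose D = false.
Unit clause (C) forces C = true.
Case G = true:
Unit clause (B) forces B = true.
Unit clause (NOT F) forces F = false.
Now (F) is unsatisfied and unit — conflict.
Undo G and try G = false.
Unit clause (NOT E) forces E = false.
Now (E) is unsatisfied and unit — conflict.
Either choice for G ends in contradiction.
So every satisfying assignment has D = True.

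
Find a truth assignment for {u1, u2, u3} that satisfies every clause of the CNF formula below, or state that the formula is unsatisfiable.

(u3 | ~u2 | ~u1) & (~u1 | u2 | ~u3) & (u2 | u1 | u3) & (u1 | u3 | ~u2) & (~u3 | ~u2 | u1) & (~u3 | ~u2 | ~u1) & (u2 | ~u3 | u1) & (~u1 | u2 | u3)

UNSATISFIABLE

Suppose u3 = 1.
Suppose u1 = 0.
Unit clause (~u2) forces u2 = 0.
But (u2) is also a unit clause — contradiction.
That branch fails; take u1 = 1 instead.
Unit clause (u2) forces u2 = 1.
But (~u2) is also a unit clause — contradiction.
Neither u1 = 1 nor u1 = 0 works.
That branch fails; take u3 = 0 instead.
Suppose u2 = 0.
Unit clause (u1) forces u1 = 1.
But (~u1) is also a unit clause — contradiction.
That branch fails; take u2 = 1 instead.
Unit clause (~u1) forces u1 = 0.
But (u1) is also a unit clause — contradiction.
Neither u2 = 1 nor u2 = 0 works.
Neither u3 = 1 nor u3 = 0 works.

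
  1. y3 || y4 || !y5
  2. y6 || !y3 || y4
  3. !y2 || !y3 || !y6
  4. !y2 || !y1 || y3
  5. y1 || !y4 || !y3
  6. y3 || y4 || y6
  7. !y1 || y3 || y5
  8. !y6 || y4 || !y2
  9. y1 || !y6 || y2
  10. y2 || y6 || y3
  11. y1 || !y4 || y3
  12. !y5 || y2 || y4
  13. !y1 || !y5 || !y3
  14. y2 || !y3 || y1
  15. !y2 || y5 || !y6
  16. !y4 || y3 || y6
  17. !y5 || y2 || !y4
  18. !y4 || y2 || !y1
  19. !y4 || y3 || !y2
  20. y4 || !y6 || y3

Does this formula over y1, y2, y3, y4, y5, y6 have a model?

Branch on y3: set y3 = true.
Branch on y6: set y6 = true.
Unit clause (!y2) forces y2 = false.
Unit clause (y1) forces y1 = true.
Unit clause (!y5) forces y5 = false.
Unit clause (!y4) forces y4 = false.
All clauses are satisfied.
A satisfying assignment: y1: true; y2: false; y3: true; y4: false; y5: false; y6: true.

Yes, satisfiable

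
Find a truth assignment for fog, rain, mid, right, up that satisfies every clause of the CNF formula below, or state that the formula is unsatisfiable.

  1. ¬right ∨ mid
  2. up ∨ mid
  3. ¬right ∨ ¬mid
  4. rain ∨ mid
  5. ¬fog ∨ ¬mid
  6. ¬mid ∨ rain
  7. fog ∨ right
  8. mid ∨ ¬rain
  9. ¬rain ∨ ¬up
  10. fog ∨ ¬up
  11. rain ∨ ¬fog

UNSATISFIABLE

Case right = False:
The clause (fog) is unit, so fog = True.
The clause (¬mid) is unit, so mid = False.
The clause (up) is unit, so up = True.
The clause (rain) is unit, so rain = True.
That conflicts with the unit clause (¬rain).
So right must be the other value — set right = True.
The clause (mid) is unit, so mid = True.
That conflicts with the unit clause (¬mid).
Neither right = True nor right = False works.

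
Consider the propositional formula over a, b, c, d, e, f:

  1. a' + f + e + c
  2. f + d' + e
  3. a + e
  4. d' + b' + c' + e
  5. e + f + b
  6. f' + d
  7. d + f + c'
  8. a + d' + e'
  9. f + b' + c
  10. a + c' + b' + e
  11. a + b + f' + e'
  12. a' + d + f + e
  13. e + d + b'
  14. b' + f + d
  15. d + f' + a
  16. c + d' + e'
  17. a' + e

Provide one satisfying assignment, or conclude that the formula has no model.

a: 1,  b: 0,  c: 1,  d: 1,  e: 1,  f: 0

Case a = 1:
Unit clause (e) forces e = 1.
Case f = 0:
Case d = 1:
Unit clause (c) forces c = 1.
All clauses hold; b can take either value.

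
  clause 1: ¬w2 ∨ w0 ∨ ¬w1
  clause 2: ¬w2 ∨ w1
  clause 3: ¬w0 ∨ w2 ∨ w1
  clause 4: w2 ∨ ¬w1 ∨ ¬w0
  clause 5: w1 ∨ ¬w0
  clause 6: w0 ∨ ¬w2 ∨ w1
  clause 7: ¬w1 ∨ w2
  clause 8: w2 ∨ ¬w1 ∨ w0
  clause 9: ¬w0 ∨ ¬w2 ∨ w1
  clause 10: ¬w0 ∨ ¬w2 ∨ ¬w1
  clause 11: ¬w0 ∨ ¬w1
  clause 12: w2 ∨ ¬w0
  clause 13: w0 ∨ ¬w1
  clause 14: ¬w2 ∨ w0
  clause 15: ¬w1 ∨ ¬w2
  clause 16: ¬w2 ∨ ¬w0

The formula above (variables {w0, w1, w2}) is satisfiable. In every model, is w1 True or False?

False

Suppose w1 = True.
Unit clause (w2) forces w2 = True.
Now (¬w2) is unsatisfied and unit — conflict.
So every satisfying assignment has w1 = False.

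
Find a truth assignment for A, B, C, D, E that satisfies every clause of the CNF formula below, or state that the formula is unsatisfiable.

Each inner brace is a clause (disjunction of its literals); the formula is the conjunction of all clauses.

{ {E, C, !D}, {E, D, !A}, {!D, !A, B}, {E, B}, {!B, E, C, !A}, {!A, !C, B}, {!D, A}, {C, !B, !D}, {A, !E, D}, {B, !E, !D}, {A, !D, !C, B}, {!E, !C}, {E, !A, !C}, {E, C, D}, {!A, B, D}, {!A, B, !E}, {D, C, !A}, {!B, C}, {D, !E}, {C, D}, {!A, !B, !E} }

A: false,  B: true,  C: true,  D: false,  E: false

Suppose E = false.
The clause (B) is unit, so B = true.
The clause (C) is unit, so C = true.
The clause (!A) is unit, so A = false.
The clause (!D) is unit, so D = false.
All clauses are satisfied.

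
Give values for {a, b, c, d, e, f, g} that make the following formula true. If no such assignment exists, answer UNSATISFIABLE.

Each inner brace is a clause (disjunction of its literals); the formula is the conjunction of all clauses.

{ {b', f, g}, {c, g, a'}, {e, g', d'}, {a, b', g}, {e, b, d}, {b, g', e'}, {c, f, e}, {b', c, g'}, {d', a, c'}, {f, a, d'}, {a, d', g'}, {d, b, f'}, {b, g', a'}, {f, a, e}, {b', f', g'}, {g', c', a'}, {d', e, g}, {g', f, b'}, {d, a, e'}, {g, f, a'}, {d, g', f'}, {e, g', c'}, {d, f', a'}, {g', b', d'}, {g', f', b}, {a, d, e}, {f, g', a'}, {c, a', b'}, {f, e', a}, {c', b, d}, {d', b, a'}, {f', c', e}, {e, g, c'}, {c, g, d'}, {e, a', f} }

a ↦ 1, b ↦ 1, c ↦ 1, d ↦ 1, e ↦ 1, f ↦ 1, g ↦ 0

Try b = 1.
Try f = 1.
From the singleton clause (g'), g = 0.
From the singleton clause (a), a = 1.
From the singleton clause (c), c = 1.
From the singleton clause (d), d = 1.
From the singleton clause (e), e = 1.
This assignment satisfies each clause.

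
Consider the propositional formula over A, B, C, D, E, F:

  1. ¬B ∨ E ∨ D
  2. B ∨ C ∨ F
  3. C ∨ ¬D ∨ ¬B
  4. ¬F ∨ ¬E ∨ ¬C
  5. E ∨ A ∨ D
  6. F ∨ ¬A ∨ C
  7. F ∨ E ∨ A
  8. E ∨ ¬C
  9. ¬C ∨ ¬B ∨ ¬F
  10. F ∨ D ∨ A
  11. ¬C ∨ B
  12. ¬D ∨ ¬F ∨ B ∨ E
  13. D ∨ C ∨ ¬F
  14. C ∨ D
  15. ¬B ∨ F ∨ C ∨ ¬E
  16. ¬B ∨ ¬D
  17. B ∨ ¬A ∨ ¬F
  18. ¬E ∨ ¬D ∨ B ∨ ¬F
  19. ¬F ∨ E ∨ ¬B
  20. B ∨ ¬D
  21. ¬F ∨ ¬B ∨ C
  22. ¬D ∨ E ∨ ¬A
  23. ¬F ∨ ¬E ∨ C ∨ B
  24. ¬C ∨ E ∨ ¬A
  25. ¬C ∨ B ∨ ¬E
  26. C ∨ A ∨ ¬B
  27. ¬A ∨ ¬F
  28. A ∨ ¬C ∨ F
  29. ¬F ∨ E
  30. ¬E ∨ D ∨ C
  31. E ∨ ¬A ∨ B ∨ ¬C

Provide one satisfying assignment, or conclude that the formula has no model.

Branch on E: set E = True.
Branch on F: set F = False.
Branch on B: set B = True.
The clause (C) is unit, so C = True.
The clause (¬D) is unit, so D = False.
The clause (A) is unit, so A = True.
All clauses are satisfied.

A ↦ True, B ↦ True, C ↦ True, D ↦ False, E ↦ True, F ↦ False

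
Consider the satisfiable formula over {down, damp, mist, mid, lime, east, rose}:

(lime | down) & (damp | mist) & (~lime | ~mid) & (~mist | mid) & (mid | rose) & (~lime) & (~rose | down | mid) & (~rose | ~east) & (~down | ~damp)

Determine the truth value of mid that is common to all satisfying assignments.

Suppose mid = 0.
Unit clause (~mist) forces mist = 0.
Unit clause (damp) forces damp = 1.
Unit clause (rose) forces rose = 1.
Unit clause (~lime) forces lime = 0.
Unit clause (down) forces down = 1.
That conflicts with the unit clause (~down).
So every satisfying assignment has mid = True.

True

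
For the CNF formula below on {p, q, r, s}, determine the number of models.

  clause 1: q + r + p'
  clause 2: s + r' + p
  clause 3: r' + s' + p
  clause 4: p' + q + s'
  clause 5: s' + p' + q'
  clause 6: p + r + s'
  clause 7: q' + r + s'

There are 2^4 = 16 truth assignments over (p, q, r, s).
Check each against the 7 clauses (columns in the order p, q, r, s):
  F F F F  ✓ satisfies all
  F F F T  ✗ fails (p + r + s')
  F F T F  ✗ fails (s + r' + p)
  F F T T  ✗ fails (r' + s' + p)
  F T F F  ✓ satisfies all
  F T F T  ✗ fails (p + r + s')
  F T T F  ✗ fails (s + r' + p)
  F T T T  ✗ fails (r' + s' + p)
  T F F F  ✗ fails (q + r + p')
  T F F T  ✗ fails (q + r + p')
  T F T F  ✓ satisfies all
  T F T T  ✗ fails (p' + q + s')
  T T F F  ✓ satisfies all
  T T F T  ✗ fails (s' + p' + q')
  T T T F  ✓ satisfies all
  T T T T  ✗ fails (s' + p' + q')
5 of the 16 rows are models.

5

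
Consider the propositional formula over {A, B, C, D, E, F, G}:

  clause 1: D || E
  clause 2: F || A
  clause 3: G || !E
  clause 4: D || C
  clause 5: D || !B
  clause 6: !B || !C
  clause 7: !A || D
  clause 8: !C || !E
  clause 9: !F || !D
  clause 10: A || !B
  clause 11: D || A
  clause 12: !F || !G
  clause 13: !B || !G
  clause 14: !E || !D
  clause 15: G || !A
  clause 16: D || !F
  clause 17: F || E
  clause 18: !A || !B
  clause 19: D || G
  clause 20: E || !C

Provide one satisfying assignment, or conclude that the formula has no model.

UNSATISFIABLE

Suppose D = true.
From the singleton clause (!F), F = false.
From the singleton clause (A), A = true.
From the singleton clause (!E), E = false.
Now (E) is unsatisfied and unit — conflict.
Undo D and try D = false.
From the singleton clause (E), E = true.
From the singleton clause (G), G = true.
From the singleton clause (C), C = true.
Now (!C) is unsatisfied and unit — conflict.
Neither D = true nor D = false works.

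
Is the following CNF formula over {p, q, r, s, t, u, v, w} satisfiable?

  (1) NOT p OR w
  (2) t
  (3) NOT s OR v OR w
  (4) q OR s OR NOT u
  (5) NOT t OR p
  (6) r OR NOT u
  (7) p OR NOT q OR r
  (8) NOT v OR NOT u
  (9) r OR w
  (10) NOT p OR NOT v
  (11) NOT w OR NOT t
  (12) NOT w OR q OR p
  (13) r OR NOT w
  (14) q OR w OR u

No, unsatisfiable

From the singleton clause (t), t = true.
From the singleton clause (p), p = true.
From the singleton clause (w), w = true.
But (NOT w) is also a unit clause — contradiction.
No assignment satisfies every clause.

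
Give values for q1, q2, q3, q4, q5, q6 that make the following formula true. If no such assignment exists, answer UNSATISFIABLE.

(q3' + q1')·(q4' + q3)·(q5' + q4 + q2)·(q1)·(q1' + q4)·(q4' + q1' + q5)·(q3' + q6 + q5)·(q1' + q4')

UNSATISFIABLE

(q1) alone gives q1 = 1.
(q3') alone gives q3 = 0.
(q4') alone gives q4 = 0.
That conflicts with the unit clause (q4).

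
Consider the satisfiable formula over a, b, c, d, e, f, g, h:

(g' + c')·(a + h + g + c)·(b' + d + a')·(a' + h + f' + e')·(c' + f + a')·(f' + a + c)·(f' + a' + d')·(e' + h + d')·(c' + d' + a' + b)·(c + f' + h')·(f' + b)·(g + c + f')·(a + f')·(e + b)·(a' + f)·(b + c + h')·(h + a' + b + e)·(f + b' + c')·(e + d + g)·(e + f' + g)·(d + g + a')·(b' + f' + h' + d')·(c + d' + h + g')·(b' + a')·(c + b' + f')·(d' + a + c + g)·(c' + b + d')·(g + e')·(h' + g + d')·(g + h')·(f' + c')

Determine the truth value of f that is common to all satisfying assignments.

False

Suppose f = 1.
Unit clause (b) forces b = 1.
Unit clause (a) forces a = 1.
Now (a') is unsatisfied and unit — conflict.
So every satisfying assignment has f = False.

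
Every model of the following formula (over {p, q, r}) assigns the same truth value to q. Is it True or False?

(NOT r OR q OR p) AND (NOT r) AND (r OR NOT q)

Suppose q = true.
Unit clause (NOT r) forces r = false.
That conflicts with the unit clause (r).
So every satisfying assignment has q = False.

False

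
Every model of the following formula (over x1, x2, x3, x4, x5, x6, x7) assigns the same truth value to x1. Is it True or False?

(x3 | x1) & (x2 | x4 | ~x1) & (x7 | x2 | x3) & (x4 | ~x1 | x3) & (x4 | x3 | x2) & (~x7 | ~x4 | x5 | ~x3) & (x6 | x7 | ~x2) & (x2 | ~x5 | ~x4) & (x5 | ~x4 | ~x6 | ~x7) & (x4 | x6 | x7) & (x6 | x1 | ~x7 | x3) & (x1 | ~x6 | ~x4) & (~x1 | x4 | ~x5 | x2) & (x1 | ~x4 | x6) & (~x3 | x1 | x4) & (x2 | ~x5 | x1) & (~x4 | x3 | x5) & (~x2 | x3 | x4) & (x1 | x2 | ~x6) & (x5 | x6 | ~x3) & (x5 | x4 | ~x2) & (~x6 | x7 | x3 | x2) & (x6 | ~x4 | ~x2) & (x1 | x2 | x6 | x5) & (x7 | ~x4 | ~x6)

True

Suppose x1 = 0.
The clause (x3) is unit, so x3 = 1.
The clause (x4) is unit, so x4 = 1.
The clause (~x6) is unit, so x6 = 0.
That conflicts with the unit clause (x6).
So every satisfying assignment has x1 = True.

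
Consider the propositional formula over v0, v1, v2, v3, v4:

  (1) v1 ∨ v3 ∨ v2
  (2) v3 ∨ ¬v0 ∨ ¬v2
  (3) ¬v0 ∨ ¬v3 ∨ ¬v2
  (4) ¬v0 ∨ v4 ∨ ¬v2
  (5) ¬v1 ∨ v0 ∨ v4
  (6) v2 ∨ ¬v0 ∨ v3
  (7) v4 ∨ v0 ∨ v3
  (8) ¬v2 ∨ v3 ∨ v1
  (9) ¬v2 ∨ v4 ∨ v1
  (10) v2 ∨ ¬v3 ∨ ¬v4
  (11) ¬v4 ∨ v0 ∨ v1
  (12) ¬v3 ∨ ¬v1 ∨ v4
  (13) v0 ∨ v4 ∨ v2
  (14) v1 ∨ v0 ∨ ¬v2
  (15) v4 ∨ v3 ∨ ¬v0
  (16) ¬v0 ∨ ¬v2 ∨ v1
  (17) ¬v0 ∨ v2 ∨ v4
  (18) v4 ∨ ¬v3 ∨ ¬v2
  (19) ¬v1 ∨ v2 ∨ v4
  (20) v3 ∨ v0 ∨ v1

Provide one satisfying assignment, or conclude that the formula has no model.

Branch on v1: set v1 = True.
Branch on v0: set v0 = False.
The clause (v4) is unit, so v4 = True.
Branch on v2: set v2 = True.
No clause remains; v3 is free.

v0: False,  v1: True,  v2: True,  v3: False,  v4: True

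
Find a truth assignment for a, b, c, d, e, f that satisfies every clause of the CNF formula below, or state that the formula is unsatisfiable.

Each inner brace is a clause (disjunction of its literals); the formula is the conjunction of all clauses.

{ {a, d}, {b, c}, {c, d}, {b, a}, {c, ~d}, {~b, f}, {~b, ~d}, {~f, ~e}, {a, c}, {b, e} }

Case a = 1:
Case b = 1:
The clause (f) is unit, so f = 1.
The clause (~d) is unit, so d = 0.
The clause (c) is unit, so c = 1.
The clause (~e) is unit, so e = 0.
This assignment satisfies each clause.

a: 1; b: 1; c: 1; d: 0; e: 0; f: 1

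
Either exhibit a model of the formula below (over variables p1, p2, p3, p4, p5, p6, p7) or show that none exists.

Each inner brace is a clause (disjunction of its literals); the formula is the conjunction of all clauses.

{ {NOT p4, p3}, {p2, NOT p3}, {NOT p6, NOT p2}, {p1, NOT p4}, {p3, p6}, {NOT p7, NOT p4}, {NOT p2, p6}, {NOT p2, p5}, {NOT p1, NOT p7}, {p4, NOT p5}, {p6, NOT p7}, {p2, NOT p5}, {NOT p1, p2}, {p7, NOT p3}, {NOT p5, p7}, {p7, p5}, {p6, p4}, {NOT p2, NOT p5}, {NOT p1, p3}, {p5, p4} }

UNSATISFIABLE

Try p4 = false.
From the singleton clause (NOT p5), p5 = false.
That conflicts with the unit clause (p5).
That branch fails; take p4 = true instead.
From the singleton clause (p3), p3 = true.
From the singleton clause (p2), p2 = true.
From the singleton clause (NOT p6), p6 = false.
That conflicts with the unit clause (p6).
Neither p4 = true nor p4 = false works.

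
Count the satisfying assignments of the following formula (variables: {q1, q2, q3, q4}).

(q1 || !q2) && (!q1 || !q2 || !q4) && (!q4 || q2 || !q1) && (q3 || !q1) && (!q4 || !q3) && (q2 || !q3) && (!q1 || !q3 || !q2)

2

There are 2^4 = 16 truth assignments over (q1, q2, q3, q4).
Check each against the 7 clauses (columns in the order q1, q2, q3, q4):
  F F F F  ✓ satisfies all
  F F F T  ✓ satisfies all
  F F T F  ✗ fails (q2 || !q3)
  F F T T  ✗ fails (!q4 || !q3)
  F T F F  ✗ fails (q1 || !q2)
  F T F T  ✗ fails (q1 || !q2)
  F T T F  ✗ fails (q1 || !q2)
  F T T T  ✗ fails (q1 || !q2)
  T F F F  ✗ fails (q3 || !q1)
  T F F T  ✗ fails (!q4 || q2 || !q1)
  T F T F  ✗ fails (q2 || !q3)
  T F T T  ✗ fails (!q4 || q2 || !q1)
  T T F F  ✗ fails (q3 || !q1)
  T T F T  ✗ fails (!q1 || !q2 || !q4)
  T T T F  ✗ fails (!q1 || !q3 || !q2)
  T T T T  ✗ fails (!q1 || !q2 || !q4)
2 of the 16 rows are models.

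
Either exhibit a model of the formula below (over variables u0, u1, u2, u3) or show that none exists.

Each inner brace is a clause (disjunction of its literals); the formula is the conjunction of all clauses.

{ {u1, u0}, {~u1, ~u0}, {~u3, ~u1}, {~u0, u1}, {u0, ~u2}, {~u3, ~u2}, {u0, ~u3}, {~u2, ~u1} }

u0: 0; u1: 1; u2: 0; u3: 0

Try u1 = 1.
(~u0) alone gives u0 = 0.
(~u3) alone gives u3 = 0.
(~u2) alone gives u2 = 0.
This assignment satisfies each clause.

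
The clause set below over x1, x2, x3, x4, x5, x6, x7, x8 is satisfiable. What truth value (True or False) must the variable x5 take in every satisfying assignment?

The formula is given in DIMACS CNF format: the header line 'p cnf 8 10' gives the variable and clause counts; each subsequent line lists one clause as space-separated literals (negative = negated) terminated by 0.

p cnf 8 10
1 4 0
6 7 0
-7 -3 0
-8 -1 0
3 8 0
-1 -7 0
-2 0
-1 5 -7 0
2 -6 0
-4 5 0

Suppose x5 = False.
(¬x2) alone gives x2 = False.
(¬x6) alone gives x6 = False.
(x7) alone gives x7 = True.
(¬x3) alone gives x3 = False.
(x8) alone gives x8 = True.
(¬x1) alone gives x1 = False.
(x4) alone gives x4 = True.
Now (¬x4) is unsatisfied and unit — conflict.
So every satisfying assignment has x5 = True.

True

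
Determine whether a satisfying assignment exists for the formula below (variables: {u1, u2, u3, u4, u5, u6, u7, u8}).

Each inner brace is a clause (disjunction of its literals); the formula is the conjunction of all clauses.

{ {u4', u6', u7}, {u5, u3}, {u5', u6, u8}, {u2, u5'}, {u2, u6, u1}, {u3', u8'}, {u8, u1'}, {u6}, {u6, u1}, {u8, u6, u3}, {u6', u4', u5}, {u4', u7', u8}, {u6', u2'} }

Yes, satisfiable

Unit clause (u6) forces u6 = 1.
Unit clause (u2') forces u2 = 0.
Unit clause (u5') forces u5 = 0.
Unit clause (u3) forces u3 = 1.
Unit clause (u8') forces u8 = 0.
Unit clause (u1') forces u1 = 0.
Unit clause (u4') forces u4 = 0.
No clause remains; u7 is free.
A satisfying assignment: u1 ↦ 0,  u2 ↦ 0,  u3 ↦ 1,  u4 ↦ 0,  u5 ↦ 0,  u6 ↦ 1,  u7 ↦ 1,  u8 ↦ 0.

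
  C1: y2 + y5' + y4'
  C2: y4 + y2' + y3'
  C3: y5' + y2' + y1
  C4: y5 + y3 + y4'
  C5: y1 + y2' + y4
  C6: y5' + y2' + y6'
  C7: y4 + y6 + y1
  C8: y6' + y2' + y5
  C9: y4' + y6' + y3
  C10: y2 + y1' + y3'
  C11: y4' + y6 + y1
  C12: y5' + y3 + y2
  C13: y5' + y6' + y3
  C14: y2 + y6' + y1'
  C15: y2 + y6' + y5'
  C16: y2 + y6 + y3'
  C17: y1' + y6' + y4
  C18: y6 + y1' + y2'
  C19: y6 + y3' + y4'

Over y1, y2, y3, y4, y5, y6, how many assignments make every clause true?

4

There are 2^6 = 64 truth assignments over (y1, y2, y3, y4, y5, y6).
Split on y6. With y6 = 1, the clauses containing y6 are satisfied and y6' drops from the rest; 3 of the 2^5 = 32 assignments to the other variables satisfy what remains.
With y6 = 0, by the same count on the reduced clause set, 1 assignment works.
Total: 3 + 1 = 4.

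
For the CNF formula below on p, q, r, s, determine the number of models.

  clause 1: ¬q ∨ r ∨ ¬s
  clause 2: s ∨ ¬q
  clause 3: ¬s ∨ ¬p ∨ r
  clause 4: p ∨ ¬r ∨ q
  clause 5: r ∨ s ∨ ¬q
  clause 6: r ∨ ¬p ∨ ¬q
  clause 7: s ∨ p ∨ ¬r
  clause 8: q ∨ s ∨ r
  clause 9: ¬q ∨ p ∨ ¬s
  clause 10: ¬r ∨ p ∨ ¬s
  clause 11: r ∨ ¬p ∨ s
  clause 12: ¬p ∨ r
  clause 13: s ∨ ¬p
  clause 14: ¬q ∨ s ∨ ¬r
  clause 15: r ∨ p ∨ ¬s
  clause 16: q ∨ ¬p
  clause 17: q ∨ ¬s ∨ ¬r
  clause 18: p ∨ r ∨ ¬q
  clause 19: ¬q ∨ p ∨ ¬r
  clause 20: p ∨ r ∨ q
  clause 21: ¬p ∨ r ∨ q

There are 2^4 = 16 truth assignments over (p, q, r, s).
Split on r. With r = True, the clauses containing r are satisfied and ¬r drops from the rest; 1 of the 2^3 = 8 assignments to the other variables satisfy what remains.
With r = False, by the same count on the reduced clause set, 0 assignments work.
(One model: p=T, q=T, r=T, s=T.)
Total: 1 + 0 = 1.

1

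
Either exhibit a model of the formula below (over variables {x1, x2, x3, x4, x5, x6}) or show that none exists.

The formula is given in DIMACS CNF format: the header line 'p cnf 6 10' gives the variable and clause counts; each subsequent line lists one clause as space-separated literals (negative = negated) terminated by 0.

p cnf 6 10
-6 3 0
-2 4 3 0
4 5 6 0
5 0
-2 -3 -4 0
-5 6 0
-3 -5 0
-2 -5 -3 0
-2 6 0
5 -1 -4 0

UNSATISFIABLE

The clause (x5) is unit, so x5 = True.
The clause (x6) is unit, so x6 = True.
The clause (x3) is unit, so x3 = True.
Now (¬x3) is unsatisfied and unit — conflict.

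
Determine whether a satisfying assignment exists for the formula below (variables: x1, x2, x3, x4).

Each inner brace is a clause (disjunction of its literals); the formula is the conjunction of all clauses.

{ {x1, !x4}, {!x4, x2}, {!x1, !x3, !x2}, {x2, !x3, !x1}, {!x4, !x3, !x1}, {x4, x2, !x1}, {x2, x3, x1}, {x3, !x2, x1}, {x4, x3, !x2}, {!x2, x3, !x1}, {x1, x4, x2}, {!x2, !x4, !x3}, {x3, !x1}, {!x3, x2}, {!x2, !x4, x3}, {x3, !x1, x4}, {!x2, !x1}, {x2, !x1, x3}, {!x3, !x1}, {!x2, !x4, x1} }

Yes

Case x1 = false:
Unit clause (!x4) forces x4 = false.
Unit clause (x2) forces x2 = true.
Unit clause (x3) forces x3 = true.
All clauses are satisfied.
A satisfying assignment: x1 ↦ false, x2 ↦ true, x3 ↦ true, x4 ↦ false.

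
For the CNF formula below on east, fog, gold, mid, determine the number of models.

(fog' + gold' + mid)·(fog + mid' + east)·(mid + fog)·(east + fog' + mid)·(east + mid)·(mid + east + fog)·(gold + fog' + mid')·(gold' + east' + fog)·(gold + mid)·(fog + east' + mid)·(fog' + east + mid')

2

There are 2^4 = 16 truth assignments over (east, fog, gold, mid).
Check each against the 11 clauses (columns in the order east, fog, gold, mid):
  F F F F  ✗ fails (mid + fog)
  F F F T  ✗ fails (fog + mid' + east)
  F F T F  ✗ fails (mid + fog)
  F F T T  ✗ fails (fog + mid' + east)
  F T F F  ✗ fails (east + fog' + mid)
  F T F T  ✗ fails (gold + fog' + mid')
  F T T F  ✗ fails (fog' + gold' + mid)
  F T T T  ✗ fails (fog' + east + mid')
  T F F F  ✗ fails (mid + fog)
  T F F T  ✓ satisfies all
  T F T F  ✗ fails (mid + fog)
  T F T T  ✗ fails (gold' + east' + fog)
  T T F F  ✗ fails (gold + mid)
  T T F T  ✗ fails (gold + fog' + mid')
  T T T F  ✗ fails (fog' + gold' + mid)
  T T T T  ✓ satisfies all
2 of the 16 rows are models.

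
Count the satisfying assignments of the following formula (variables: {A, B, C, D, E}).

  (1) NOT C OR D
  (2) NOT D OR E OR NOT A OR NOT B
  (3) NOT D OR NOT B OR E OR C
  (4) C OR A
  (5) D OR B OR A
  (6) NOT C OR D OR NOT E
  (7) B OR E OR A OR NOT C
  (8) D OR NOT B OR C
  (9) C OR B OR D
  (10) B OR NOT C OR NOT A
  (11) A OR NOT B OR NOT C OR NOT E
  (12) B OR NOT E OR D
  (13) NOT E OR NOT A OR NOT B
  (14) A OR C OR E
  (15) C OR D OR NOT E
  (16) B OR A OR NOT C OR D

4

There are 2^5 = 32 truth assignments over (A, B, C, D, E).
Split on C. With C = true, the clauses containing C are satisfied and NOT C drops from the rest; 2 of the 2^4 = 16 assignments to the other variables satisfy what remains.
With C = false, by the same count on the reduced clause set, 2 assignments work.
Total: 2 + 2 = 4.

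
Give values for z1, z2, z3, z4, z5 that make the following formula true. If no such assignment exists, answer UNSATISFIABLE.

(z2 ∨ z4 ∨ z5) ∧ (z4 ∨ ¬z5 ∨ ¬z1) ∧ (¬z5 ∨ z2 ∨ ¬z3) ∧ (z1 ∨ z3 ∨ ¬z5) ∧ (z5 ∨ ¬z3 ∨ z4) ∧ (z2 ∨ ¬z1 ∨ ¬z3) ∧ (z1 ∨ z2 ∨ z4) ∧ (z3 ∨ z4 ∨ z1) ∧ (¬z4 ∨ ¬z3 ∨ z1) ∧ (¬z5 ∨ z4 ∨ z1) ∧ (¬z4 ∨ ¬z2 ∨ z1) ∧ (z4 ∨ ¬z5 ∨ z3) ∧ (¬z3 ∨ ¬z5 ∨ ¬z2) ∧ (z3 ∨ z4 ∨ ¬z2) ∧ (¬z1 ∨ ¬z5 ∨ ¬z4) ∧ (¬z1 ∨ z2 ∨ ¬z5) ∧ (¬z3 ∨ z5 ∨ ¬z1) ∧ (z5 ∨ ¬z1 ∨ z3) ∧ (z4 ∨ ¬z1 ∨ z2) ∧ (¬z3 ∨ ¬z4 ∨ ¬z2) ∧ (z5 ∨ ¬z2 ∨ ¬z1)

z1 ↦ False; z2 ↦ False; z3 ↦ False; z4 ↦ True; z5 ↦ False

Try z2 = False.
Try z4 = True.
Try z5 = False.
Try z1 = False.
From the singleton clause (¬z3), z3 = False.
This assignment satisfies each clause.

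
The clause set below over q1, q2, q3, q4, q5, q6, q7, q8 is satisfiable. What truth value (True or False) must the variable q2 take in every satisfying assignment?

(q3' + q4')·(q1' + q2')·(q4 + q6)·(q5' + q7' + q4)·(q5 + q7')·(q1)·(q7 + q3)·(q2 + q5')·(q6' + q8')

False

Suppose q2 = 1.
The clause (q1') is unit, so q1 = 0.
But (q1) is also a unit clause — contradiction.
So every satisfying assignment has q2 = False.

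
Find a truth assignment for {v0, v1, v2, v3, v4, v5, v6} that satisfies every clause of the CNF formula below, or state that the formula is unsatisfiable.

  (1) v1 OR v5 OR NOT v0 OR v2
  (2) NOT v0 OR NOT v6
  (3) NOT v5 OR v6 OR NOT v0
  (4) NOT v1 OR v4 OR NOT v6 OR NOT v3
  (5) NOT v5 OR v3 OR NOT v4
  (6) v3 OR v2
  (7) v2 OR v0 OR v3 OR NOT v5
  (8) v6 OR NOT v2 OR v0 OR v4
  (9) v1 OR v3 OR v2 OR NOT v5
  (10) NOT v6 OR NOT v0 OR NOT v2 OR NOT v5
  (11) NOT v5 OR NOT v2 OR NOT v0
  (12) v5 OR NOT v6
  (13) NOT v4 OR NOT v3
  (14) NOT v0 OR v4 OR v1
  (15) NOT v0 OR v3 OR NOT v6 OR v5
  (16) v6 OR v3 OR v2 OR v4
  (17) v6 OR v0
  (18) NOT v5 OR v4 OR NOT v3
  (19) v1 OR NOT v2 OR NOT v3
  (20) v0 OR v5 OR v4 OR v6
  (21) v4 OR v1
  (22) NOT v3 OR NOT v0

Branch on v0: set v0 = true.
The clause (NOT v6) is unit, so v6 = false.
The clause (NOT v5) is unit, so v5 = false.
The clause (NOT v3) is unit, so v3 = false.
The clause (v2) is unit, so v2 = true.
Branch on v4: set v4 = false.
The clause (v1) is unit, so v1 = true.
Every clause now holds.

v0 ↦ true,  v1 ↦ true,  v2 ↦ true,  v3 ↦ false,  v4 ↦ false,  v5 ↦ false,  v6 ↦ false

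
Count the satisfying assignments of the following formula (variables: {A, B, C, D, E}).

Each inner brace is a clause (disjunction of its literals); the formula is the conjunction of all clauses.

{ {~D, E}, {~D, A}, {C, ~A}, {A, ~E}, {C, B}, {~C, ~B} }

There are 2^5 = 32 truth assignments over (A, B, C, D, E).
Split on B. With B = 1, the clauses containing B are satisfied and ~B drops from the rest; 1 of the 2^4 = 16 assignments to the other variables satisfy what remains.
With B = 0, by the same count on the reduced clause set, 4 assignments work.
(One model: A=F, B=F, C=T, D=F, E=F.)
Total: 1 + 4 = 5.

5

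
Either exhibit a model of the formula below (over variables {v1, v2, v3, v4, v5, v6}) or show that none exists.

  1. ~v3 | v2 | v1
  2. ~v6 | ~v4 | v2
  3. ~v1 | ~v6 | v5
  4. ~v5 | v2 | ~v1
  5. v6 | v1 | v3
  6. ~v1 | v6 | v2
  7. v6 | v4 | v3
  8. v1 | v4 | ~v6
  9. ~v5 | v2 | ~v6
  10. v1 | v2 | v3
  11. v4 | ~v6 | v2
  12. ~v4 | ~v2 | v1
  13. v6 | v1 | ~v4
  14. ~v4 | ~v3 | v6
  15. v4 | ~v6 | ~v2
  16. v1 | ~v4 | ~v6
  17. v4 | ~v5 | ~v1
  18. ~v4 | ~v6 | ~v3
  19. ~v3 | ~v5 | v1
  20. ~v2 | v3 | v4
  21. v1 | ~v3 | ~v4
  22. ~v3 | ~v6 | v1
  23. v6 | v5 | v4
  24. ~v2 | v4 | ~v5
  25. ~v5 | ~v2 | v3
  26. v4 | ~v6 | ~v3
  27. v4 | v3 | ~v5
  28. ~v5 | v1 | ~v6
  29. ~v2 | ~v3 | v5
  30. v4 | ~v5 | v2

Case v3 = 0:
Case v6 = 0:
The clause (v1) is unit, so v1 = 1.
The clause (v2) is unit, so v2 = 1.
The clause (v4) is unit, so v4 = 1.
The clause (~v5) is unit, so v5 = 0.
Every clause now holds.

v1 ↦ 1, v2 ↦ 1, v3 ↦ 0, v4 ↦ 1, v5 ↦ 0, v6 ↦ 0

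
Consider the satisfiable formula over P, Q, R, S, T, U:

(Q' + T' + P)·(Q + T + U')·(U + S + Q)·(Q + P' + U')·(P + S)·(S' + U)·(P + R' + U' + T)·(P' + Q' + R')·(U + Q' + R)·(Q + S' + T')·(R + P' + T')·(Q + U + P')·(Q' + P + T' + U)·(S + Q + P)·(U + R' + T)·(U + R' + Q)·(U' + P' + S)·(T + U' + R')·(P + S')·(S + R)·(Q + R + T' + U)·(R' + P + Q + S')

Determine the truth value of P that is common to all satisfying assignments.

Suppose P = 0.
Unit clause (S) forces S = 1.
But (S') is also a unit clause — contradiction.
So every satisfying assignment has P = True.

True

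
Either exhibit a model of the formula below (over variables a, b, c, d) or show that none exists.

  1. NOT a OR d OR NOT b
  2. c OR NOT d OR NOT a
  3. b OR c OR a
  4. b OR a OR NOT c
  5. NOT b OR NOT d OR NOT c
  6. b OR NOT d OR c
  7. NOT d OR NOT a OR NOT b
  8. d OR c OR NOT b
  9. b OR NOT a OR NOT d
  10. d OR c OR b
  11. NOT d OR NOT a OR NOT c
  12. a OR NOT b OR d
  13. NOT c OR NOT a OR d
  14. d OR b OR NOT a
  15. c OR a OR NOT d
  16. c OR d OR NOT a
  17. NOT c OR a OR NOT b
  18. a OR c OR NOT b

UNSATISFIABLE

Case a = false:
Case b = true:
From the singleton clause (d), d = true.
From the singleton clause (NOT c), c = false.
But (c) is also a unit clause — contradiction.
Backtrack on b: now try b = false.
From the singleton clause (c), c = true.
But (NOT c) is also a unit clause — contradiction.
Both values of b lead to a conflict.
Backtrack on a: now try a = true.
Case d = true:
From the singleton clause (c), c = true.
But (NOT c) is also a unit clause — contradiction.
Backtrack on d: now try d = false.
From the singleton clause (NOT b), b = false.
But (b) is also a unit clause — contradiction.
Both values of d lead to a conflict.
Both values of a lead to a conflict.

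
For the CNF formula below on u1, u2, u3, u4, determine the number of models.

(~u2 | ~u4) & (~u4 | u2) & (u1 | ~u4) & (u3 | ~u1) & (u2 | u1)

There are 2^4 = 16 truth assignments over (u1, u2, u3, u4).
Check each against the 5 clauses (columns in the order u1, u2, u3, u4):
  F F F F  ✗ fails (u2 | u1)
  F F F T  ✗ fails (~u4 | u2)
  F F T F  ✗ fails (u2 | u1)
  F F T T  ✗ fails (~u4 | u2)
  F T F F  ✓ satisfies all
  F T F T  ✗ fails (~u2 | ~u4)
  F T T F  ✓ satisfies all
  F T T T  ✗ fails (~u2 | ~u4)
  T F F F  ✗ fails (u3 | ~u1)
  T F F T  ✗ fails (~u4 | u2)
  T F T F  ✓ satisfies all
  T F T T  ✗ fails (~u4 | u2)
  T T F F  ✗ fails (u3 | ~u1)
  T T F T  ✗ fails (~u2 | ~u4)
  T T T F  ✓ satisfies all
  T T T T  ✗ fails (~u2 | ~u4)
4 of the 16 rows are models.

4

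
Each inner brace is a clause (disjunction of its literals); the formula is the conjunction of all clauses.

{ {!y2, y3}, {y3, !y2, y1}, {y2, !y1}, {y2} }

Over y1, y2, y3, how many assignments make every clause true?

There are 2^3 = 8 truth assignments over (y1, y2, y3).
Check each against the 4 clauses (columns in the order y1, y2, y3):
  F F F  ✗ fails (y2)
  F F T  ✗ fails (y2)
  F T F  ✗ fails (!y2 || y3)
  F T T  ✓ satisfies all
  T F F  ✗ fails (y2 || !y1)
  T F T  ✗ fails (y2 || !y1)
  T T F  ✗ fails (!y2 || y3)
  T T T  ✓ satisfies all
2 of the 8 rows are models.

2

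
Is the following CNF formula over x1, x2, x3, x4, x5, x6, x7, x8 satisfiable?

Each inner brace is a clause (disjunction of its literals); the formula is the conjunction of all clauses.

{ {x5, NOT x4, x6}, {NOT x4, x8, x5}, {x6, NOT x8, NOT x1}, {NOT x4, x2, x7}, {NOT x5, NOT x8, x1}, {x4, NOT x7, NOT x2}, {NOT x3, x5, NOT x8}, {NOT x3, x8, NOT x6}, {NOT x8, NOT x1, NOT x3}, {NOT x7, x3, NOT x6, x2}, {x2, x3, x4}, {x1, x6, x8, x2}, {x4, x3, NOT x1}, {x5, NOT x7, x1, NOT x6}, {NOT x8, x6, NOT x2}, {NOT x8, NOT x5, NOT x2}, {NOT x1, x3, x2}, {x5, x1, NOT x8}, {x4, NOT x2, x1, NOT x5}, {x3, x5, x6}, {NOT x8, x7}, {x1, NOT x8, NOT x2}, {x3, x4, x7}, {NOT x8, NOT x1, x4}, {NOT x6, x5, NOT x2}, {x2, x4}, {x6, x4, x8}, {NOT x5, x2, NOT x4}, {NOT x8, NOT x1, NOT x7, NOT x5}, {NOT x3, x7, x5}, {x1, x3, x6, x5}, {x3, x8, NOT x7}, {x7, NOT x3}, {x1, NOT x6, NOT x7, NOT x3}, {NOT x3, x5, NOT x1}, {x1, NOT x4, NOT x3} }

Satisfiable

Suppose x8 = false.
Suppose x4 = true.
From the singleton clause (x5), x5 = true.
From the singleton clause (x2), x2 = true.
Suppose x3 = true.
From the singleton clause (NOT x6), x6 = false.
From the singleton clause (x7), x7 = true.
From the singleton clause (x1), x1 = true.
All clauses are satisfied.
A satisfying assignment: x1 ↦ true, x2 ↦ true, x3 ↦ true, x4 ↦ true, x5 ↦ true, x6 ↦ false, x7 ↦ true, x8 ↦ false.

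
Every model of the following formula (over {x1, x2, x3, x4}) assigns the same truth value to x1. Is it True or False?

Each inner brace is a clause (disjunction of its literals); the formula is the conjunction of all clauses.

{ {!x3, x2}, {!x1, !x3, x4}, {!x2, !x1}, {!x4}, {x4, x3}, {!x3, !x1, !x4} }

Suppose x1 = true.
From the singleton clause (!x2), x2 = false.
From the singleton clause (!x3), x3 = false.
From the singleton clause (!x4), x4 = false.
That conflicts with the unit clause (x4).
So every satisfying assignment has x1 = False.

False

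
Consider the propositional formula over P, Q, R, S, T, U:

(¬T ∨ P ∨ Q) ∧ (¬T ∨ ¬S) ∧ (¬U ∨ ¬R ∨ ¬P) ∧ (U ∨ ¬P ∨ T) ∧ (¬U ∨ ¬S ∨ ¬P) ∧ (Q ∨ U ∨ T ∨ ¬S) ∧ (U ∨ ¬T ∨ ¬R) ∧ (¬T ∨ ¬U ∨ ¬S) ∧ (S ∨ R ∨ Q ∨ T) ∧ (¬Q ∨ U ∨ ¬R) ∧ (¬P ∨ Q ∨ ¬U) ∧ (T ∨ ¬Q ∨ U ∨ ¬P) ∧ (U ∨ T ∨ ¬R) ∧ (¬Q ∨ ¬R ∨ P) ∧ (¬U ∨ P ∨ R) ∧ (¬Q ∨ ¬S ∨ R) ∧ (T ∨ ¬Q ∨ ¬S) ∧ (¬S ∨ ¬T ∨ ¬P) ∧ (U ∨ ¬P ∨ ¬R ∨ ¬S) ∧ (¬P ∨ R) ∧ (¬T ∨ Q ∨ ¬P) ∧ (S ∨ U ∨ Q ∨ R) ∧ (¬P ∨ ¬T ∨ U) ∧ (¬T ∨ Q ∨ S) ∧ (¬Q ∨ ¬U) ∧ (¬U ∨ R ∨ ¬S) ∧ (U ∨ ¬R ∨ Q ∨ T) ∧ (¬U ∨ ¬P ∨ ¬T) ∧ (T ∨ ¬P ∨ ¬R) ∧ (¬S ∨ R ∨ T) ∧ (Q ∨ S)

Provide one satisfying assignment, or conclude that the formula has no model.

Try T = False.
Try U = True.
Unit clause (¬Q) forces Q = False.
Unit clause (¬P) forces P = False.
Unit clause (R) forces R = True.
Unit clause (S) forces S = True.
All clauses are satisfied.

P=False,  Q=False,  R=True,  S=True,  T=False,  U=True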